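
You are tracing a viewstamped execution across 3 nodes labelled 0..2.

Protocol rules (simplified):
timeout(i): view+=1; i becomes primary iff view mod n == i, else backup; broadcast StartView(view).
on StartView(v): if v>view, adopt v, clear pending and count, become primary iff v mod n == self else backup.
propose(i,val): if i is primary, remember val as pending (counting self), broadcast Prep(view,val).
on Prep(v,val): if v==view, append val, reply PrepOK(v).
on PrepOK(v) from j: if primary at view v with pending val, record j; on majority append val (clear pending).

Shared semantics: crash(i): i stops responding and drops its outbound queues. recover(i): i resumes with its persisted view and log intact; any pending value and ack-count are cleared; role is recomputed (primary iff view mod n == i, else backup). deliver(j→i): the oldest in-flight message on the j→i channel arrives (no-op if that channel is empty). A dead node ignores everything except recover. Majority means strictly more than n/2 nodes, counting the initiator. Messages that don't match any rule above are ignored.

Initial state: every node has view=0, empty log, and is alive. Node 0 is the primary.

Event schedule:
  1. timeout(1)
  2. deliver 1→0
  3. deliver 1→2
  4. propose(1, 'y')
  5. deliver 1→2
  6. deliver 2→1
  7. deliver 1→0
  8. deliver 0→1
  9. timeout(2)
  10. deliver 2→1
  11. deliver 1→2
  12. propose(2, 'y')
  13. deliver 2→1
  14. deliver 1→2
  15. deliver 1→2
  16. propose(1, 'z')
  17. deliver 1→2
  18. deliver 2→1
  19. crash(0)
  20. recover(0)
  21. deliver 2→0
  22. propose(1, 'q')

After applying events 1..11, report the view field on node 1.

step 1 timeout(1): 1={prim,v=1,log=-}
step 2 deliver 1→0: 0={back,v=1,log=-}
step 3 deliver 1→2: 2={back,v=1,log=-}
step 4 propose(1,'y'): —
step 5 deliver 1→2: 2={back,v=1,log=y}
step 6 deliver 2→1: 1={prim,v=1,log=y}
step 7 deliver 1→0: 0={back,v=1,log=y}
step 8 deliver 0→1: —
step 9 timeout(2): 2={prim,v=2,log=y}
step 10 deliver 2→1: 1={back,v=2,log=y}
step 11 deliver 1→2: —

2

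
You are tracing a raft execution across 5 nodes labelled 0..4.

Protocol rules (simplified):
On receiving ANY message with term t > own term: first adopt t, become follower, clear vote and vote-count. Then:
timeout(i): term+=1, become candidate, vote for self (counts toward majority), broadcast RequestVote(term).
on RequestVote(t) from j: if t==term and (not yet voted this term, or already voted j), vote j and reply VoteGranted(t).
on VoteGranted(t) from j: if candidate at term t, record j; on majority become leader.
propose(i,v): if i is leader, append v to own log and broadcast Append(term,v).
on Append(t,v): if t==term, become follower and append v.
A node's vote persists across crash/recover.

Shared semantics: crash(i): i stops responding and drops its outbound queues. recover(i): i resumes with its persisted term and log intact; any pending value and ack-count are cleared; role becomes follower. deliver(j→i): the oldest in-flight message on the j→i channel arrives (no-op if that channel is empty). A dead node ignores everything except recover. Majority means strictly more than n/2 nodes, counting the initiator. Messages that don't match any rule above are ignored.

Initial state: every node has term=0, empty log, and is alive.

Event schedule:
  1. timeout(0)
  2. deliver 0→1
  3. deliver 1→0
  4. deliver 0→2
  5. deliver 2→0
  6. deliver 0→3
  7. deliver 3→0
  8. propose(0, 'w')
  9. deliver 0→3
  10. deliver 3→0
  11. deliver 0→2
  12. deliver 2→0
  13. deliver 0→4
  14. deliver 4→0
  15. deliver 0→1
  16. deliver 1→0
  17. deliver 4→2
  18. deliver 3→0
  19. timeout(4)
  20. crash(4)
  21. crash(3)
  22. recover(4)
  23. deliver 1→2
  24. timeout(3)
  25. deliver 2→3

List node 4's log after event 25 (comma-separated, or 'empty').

step 1 timeout(0): 0={cand,t=1,log=-}
step 2 deliver 0→1: 1={foll,t=1,log=-}
step 3 deliver 1→0: —
step 4 deliver 0→2: 2={foll,t=1,log=-}
step 5 deliver 2→0: 0={lead,t=1,log=-}
step 6 deliver 0→3: 3={foll,t=1,log=-}
step 7 deliver 3→0: —
step 8 propose(0,'w'): 0={lead,t=1,log=w}
step 9 deliver 0→3: 3={foll,t=1,log=w}
step 10 deliver 3→0: —
step 11 deliver 0→2: 2={foll,t=1,log=w}
step 12 deliver 2→0: —
step 13 deliver 0→4: 4={foll,t=1,log=-}
step 14 deliver 4→0: —
step 15 deliver 0→1: 1={foll,t=1,log=w}
step 16 deliver 1→0: —
step 17 deliver 4→2: —
step 18 deliver 3→0: —
step 19 timeout(4): 4={cand,t=2,log=-}
step 20 crash(4): 4={✗cand,t=2,log=-}
step 21 crash(3): 3={✗foll,t=1,log=w}
step 22 recover(4): 4={foll,t=2,log=-}
step 23 deliver 1→2: —
step 24 timeout(3): —
step 25 deliver 2→3: —

empty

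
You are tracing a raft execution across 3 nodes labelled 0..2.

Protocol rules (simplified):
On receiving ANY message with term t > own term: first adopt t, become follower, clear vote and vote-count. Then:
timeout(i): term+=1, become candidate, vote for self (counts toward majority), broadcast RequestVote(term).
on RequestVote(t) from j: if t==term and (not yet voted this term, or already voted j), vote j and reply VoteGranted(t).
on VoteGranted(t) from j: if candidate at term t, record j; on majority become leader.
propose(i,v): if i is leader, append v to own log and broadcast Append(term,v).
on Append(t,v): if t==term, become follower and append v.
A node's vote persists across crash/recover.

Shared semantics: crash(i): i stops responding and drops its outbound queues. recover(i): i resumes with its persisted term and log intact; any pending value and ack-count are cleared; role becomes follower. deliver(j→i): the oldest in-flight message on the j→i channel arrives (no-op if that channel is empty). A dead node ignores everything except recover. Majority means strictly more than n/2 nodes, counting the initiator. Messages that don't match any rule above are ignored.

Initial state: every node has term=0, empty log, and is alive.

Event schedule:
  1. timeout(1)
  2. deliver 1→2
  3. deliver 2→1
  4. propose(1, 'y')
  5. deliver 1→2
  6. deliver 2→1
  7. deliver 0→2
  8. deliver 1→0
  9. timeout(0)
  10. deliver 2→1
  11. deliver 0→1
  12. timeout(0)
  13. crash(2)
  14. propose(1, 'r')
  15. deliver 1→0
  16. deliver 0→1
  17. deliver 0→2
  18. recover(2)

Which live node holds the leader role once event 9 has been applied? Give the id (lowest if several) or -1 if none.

1

[1] timeout(1) → N1(cand t1 [-])
[2] deliver 1→2 → N2(foll t1 [-])
[3] deliver 2→1 → N1(lead t1 [-])
[4] propose(1,'y') → N1(lead t1 [y])
[5] deliver 1→2 → N2(foll t1 [y])
[6] deliver 2→1 → ∅
[7] deliver 0→2 → ∅
[8] deliver 1→0 → N0(foll t1 [-])
[9] timeout(0) → N0(cand t2 [-])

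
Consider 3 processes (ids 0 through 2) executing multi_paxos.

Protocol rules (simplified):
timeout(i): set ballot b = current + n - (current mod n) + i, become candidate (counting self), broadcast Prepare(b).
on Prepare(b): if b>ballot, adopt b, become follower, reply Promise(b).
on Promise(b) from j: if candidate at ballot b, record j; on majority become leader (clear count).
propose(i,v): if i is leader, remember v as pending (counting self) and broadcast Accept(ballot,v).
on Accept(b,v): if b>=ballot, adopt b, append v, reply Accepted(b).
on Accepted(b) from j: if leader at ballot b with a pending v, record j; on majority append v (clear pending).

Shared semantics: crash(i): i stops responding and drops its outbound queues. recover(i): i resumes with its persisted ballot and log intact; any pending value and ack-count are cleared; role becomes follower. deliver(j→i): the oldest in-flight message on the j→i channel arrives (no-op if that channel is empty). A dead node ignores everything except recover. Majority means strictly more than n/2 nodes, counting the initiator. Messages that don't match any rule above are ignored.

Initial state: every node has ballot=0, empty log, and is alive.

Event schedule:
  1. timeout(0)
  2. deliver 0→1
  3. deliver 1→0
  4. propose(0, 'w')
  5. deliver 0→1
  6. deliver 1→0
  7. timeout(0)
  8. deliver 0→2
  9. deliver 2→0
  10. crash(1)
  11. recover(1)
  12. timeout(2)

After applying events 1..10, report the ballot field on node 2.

after 1 — timeout(0): n0:cand/b3/[-]
after 2 — deliver 0→1: n1:foll/b3/[-]
after 3 — deliver 1→0: n0:lead/b3/[-]
after 4 — propose(0,'w'): ·
after 5 — deliver 0→1: n1:foll/b3/[w]
after 6 — deliver 1→0: n0:lead/b3/[w]
after 7 — timeout(0): n0:cand/b6/[w]
after 8 — deliver 0→2: n2:foll/b3/[-]
after 9 — deliver 2→0: ·
after 10 — crash(1): n1:✗foll/b3/[w]

3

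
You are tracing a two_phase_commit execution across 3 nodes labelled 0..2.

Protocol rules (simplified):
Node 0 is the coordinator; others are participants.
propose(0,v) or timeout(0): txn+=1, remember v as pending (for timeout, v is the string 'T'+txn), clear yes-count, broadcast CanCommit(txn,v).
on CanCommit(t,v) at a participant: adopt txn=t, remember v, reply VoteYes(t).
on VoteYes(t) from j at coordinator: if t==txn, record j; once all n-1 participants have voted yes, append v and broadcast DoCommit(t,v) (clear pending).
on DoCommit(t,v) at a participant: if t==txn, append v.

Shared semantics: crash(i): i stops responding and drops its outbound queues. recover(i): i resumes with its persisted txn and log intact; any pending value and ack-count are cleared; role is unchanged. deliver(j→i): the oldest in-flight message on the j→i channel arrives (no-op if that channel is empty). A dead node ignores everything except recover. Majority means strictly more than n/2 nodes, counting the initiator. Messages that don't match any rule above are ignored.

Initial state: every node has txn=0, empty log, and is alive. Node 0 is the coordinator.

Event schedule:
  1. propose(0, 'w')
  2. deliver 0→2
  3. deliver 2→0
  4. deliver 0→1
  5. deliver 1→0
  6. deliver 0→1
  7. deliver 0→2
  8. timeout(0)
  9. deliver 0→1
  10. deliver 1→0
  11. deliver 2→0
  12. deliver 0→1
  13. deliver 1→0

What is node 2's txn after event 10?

[1] propose(0,'w') → N0(coor t1 [-])
[2] deliver 0→2 → N2(part t1 [-])
[3] deliver 2→0 → ∅
[4] deliver 0→1 → N1(part t1 [-])
[5] deliver 1→0 → N0(coor t1 [w])
[6] deliver 0→1 → N1(part t1 [w])
[7] deliver 0→2 → N2(part t1 [w])
[8] timeout(0) → N0(coor t2 [w])
[9] deliver 0→1 → N1(part t2 [w])
[10] deliver 1→0 → ∅

1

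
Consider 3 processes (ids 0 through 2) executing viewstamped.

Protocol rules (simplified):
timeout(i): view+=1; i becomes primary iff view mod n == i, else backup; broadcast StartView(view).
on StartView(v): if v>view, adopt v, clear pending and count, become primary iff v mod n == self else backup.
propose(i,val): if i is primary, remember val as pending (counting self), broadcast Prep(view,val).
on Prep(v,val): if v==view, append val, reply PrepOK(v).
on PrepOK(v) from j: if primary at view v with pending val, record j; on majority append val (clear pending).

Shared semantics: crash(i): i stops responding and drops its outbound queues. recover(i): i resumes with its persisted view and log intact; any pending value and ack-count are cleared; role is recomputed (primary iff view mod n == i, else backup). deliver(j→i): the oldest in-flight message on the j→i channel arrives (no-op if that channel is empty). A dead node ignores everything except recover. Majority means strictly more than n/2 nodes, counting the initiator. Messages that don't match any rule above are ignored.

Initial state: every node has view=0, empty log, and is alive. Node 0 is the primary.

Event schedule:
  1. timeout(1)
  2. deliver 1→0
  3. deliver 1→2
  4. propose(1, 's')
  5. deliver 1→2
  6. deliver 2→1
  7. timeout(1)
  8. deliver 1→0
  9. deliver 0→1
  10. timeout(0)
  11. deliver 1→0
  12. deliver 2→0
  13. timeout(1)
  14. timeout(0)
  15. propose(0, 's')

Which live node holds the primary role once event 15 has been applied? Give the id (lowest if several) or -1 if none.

0

step 1 timeout(1): 1={prim,v=1,log=-}
step 2 deliver 1→0: 0={back,v=1,log=-}
step 3 deliver 1→2: 2={back,v=1,log=-}
step 4 propose(1,'s'): —
step 5 deliver 1→2: 2={back,v=1,log=s}
step 6 deliver 2→1: 1={prim,v=1,log=s}
step 7 timeout(1): 1={back,v=2,log=s}
step 8 deliver 1→0: 0={back,v=1,log=s}
step 9 deliver 0→1: —
step 10 timeout(0): 0={back,v=2,log=s}
step 11 deliver 1→0: —
step 12 deliver 2→0: —
step 13 timeout(1): 1={back,v=3,log=s}
step 14 timeout(0): 0={prim,v=3,log=s}
step 15 propose(0,'s'): —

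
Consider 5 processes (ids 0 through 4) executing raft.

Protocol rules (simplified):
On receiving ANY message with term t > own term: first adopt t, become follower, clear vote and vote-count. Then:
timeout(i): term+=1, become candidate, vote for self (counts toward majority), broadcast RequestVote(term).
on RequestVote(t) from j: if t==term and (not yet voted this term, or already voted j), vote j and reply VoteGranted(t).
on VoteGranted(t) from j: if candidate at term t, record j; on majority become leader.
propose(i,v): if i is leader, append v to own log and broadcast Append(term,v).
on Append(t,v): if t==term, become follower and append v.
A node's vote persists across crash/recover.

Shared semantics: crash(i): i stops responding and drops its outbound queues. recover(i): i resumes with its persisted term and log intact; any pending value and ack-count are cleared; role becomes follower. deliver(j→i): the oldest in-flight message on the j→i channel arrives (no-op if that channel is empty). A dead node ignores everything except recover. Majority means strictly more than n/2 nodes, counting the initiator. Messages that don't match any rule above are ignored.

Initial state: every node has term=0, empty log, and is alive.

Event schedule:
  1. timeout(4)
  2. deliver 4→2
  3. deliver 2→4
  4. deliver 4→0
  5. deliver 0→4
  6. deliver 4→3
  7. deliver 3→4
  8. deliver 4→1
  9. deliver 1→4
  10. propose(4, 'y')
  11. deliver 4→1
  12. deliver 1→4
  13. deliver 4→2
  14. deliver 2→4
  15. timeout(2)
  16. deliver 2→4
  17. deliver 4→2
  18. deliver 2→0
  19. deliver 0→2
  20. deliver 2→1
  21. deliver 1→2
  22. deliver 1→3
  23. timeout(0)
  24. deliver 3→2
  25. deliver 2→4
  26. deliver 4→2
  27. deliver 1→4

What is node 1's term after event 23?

2

after 1 — timeout(4): n4:cand/t1/[-]
after 2 — deliver 4→2: n2:foll/t1/[-]
after 3 — deliver 2→4: ·
after 4 — deliver 4→0: n0:foll/t1/[-]
after 5 — deliver 0→4: n4:lead/t1/[-]
after 6 — deliver 4→3: n3:foll/t1/[-]
after 7 — deliver 3→4: ·
after 8 — deliver 4→1: n1:foll/t1/[-]
after 9 — deliver 1→4: ·
after 10 — propose(4,'y'): n4:lead/t1/[y]
after 11 — deliver 4→1: n1:foll/t1/[y]
after 12 — deliver 1→4: ·
after 13 — deliver 4→2: n2:foll/t1/[y]
after 14 — deliver 2→4: ·
after 15 — timeout(2): n2:cand/t2/[y]
after 16 — deliver 2→4: n4:foll/t2/[y]
after 17 — deliver 4→2: ·
after 18 — deliver 2→0: n0:foll/t2/[-]
after 19 — deliver 0→2: n2:lead/t2/[y]
after 20 — deliver 2→1: n1:foll/t2/[y]
after 21 — deliver 1→2: ·
after 22 — deliver 1→3: ·
after 23 — timeout(0): n0:cand/t3/[-]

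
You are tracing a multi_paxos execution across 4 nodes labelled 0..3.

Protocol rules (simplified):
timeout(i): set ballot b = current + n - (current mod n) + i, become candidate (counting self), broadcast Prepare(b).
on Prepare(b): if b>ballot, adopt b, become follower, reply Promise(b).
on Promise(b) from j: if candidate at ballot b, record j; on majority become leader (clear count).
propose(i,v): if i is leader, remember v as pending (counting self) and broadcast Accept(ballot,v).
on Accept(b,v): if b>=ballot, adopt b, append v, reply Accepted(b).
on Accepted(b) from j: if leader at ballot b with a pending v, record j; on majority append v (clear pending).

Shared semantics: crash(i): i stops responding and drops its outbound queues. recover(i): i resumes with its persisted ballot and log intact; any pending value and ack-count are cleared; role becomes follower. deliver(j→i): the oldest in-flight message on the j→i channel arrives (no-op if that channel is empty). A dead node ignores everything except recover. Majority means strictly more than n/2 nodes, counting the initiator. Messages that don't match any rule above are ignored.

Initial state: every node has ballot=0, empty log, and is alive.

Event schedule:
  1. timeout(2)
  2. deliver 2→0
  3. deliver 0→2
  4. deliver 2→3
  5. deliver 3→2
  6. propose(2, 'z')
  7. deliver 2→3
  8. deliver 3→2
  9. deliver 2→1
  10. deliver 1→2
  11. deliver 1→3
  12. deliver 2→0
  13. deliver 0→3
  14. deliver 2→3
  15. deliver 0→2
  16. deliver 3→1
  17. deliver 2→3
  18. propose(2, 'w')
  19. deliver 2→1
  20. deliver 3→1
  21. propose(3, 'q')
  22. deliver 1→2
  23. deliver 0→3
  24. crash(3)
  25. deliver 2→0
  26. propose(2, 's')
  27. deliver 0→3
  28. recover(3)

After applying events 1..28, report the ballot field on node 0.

6

1. timeout(2):  <2:cand b6 ->
2. deliver 2→0:  <0:foll b6 ->
3. deliver 0→2:  nop
4. deliver 2→3:  <3:foll b6 ->
5. deliver 3→2:  <2:lead b6 ->
6. propose(2,'z'):  nop
7. deliver 2→3:  <3:foll b6 z>
8. deliver 3→2:  nop
9. deliver 2→1:  <1:foll b6 ->
10. deliver 1→2:  nop
11. deliver 1→3:  nop
12. deliver 2→0:  <0:foll b6 z>
13. deliver 0→3:  nop
14. deliver 2→3:  nop
15. deliver 0→2:  <2:lead b6 z>
16. deliver 3→1:  nop
17. deliver 2→3:  nop
18. propose(2,'w'):  nop
19. deliver 2→1:  <1:foll b6 z>
20. deliver 3→1:  nop
21. propose(3,'q'):  nop
22. deliver 1→2:  nop
23. deliver 0→3:  nop
24. crash(3):  <3:✗foll b6 z>
25. deliver 2→0:  <0:foll b6 z,w>
26. propose(2,'s'):  nop
27. deliver 0→3:  nop
28. recover(3):  <3:foll b6 z>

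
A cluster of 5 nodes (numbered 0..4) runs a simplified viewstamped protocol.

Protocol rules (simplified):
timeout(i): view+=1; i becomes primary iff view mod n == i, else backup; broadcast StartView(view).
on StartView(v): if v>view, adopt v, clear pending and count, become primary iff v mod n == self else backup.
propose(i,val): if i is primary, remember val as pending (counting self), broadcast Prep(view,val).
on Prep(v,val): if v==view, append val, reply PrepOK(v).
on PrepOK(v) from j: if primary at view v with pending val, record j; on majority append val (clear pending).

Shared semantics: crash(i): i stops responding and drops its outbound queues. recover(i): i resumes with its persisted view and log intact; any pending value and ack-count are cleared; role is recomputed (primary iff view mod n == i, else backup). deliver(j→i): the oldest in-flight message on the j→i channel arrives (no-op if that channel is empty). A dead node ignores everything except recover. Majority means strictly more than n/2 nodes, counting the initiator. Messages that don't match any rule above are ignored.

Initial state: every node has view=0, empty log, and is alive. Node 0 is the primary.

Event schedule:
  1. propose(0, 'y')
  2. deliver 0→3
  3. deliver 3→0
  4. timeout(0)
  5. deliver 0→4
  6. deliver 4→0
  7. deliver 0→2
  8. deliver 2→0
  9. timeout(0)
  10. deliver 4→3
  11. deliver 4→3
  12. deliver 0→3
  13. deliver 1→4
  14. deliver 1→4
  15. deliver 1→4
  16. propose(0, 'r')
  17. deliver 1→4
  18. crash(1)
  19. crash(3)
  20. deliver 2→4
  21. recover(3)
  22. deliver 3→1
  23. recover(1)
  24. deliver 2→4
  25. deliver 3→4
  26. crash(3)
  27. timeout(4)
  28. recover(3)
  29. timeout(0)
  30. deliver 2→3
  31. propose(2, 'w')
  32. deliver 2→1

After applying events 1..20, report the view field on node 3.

[1] propose(0,'y') → ∅
[2] deliver 0→3 → N3(back v0 [y])
[3] deliver 3→0 → ∅
[4] timeout(0) → N0(back v1 [-])
[5] deliver 0→4 → N4(back v0 [y])
[6] deliver 4→0 → ∅
[7] deliver 0→2 → N2(back v0 [y])
[8] deliver 2→0 → ∅
[9] timeout(0) → N0(back v2 [-])
[10] deliver 4→3 → ∅
[11] deliver 4→3 → ∅
[12] deliver 0→3 → N3(back v1 [y])
[13] deliver 1→4 → ∅
[14] deliver 1→4 → ∅
[15] deliver 1→4 → ∅
[16] propose(0,'r') → ∅
[17] deliver 1→4 → ∅
[18] crash(1) → N1(✗back v0 [-])
[19] crash(3) → N3(✗back v1 [y])
[20] deliver 2→4 → ∅

1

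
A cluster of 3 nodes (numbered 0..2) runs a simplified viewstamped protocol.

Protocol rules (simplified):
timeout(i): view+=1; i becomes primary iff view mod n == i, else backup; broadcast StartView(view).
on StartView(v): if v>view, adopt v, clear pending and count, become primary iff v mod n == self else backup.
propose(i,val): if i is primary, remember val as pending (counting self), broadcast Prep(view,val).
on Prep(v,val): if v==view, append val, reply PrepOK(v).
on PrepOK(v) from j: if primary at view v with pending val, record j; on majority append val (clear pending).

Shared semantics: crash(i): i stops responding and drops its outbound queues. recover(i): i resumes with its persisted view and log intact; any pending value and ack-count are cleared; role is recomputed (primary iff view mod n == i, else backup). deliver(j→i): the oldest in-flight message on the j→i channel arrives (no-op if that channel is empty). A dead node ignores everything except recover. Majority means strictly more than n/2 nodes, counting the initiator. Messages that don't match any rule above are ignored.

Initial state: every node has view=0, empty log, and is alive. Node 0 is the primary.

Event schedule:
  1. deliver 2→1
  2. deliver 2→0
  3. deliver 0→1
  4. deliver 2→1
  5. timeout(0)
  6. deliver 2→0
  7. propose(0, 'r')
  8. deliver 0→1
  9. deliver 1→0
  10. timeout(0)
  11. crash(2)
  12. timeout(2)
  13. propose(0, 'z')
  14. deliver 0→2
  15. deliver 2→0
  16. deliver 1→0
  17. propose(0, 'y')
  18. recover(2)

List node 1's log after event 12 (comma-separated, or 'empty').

empty

e1 deliver 2→1: ·
e2 deliver 2→0: ·
e3 deliver 0→1: ·
e4 deliver 2→1: ·
e5 timeout(0): 0[back,v=1,-]
e6 deliver 2→0: ·
e7 propose(0,'r'): ·
e8 deliver 0→1: 1[prim,v=1,-]
e9 deliver 1→0: ·
e10 timeout(0): 0[back,v=2,-]
e11 crash(2): 2[✗back,v=0,-]
e12 timeout(2): ·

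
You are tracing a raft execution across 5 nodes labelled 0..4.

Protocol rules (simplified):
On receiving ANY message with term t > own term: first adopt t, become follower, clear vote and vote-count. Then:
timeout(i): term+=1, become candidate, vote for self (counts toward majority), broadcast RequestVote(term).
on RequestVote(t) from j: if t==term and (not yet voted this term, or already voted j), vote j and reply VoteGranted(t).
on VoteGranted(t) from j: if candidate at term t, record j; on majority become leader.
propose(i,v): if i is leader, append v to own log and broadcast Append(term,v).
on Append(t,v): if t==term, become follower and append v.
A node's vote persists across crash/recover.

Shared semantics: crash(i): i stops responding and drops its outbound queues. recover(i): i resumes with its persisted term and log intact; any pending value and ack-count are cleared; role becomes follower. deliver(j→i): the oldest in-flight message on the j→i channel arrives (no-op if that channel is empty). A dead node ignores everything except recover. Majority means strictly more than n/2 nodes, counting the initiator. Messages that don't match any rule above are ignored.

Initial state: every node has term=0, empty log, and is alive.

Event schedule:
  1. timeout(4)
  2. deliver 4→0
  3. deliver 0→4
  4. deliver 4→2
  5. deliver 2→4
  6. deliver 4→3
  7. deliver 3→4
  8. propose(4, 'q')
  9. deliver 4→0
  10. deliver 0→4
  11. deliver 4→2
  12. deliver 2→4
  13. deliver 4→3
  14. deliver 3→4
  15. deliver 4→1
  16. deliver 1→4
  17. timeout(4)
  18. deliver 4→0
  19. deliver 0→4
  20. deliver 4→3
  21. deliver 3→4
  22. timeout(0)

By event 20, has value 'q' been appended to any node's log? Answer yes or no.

yes

e1 timeout(4): 4[cand,t=1,-]
e2 deliver 4→0: 0[foll,t=1,-]
e3 deliver 0→4: ·
e4 deliver 4→2: 2[foll,t=1,-]
e5 deliver 2→4: 4[lead,t=1,-]
e6 deliver 4→3: 3[foll,t=1,-]
e7 deliver 3→4: ·
e8 propose(4,'q'): 4[lead,t=1,q]
e9 deliver 4→0: 0[foll,t=1,q]
e10 deliver 0→4: ·
e11 deliver 4→2: 2[foll,t=1,q]
e12 deliver 2→4: ·
e13 deliver 4→3: 3[foll,t=1,q]
e14 deliver 3→4: ·
e15 deliver 4→1: 1[foll,t=1,-]
e16 deliver 1→4: ·
e17 timeout(4): 4[cand,t=2,q]
e18 deliver 4→0: 0[foll,t=2,q]
e19 deliver 0→4: ·
e20 deliver 4→3: 3[foll,t=2,q]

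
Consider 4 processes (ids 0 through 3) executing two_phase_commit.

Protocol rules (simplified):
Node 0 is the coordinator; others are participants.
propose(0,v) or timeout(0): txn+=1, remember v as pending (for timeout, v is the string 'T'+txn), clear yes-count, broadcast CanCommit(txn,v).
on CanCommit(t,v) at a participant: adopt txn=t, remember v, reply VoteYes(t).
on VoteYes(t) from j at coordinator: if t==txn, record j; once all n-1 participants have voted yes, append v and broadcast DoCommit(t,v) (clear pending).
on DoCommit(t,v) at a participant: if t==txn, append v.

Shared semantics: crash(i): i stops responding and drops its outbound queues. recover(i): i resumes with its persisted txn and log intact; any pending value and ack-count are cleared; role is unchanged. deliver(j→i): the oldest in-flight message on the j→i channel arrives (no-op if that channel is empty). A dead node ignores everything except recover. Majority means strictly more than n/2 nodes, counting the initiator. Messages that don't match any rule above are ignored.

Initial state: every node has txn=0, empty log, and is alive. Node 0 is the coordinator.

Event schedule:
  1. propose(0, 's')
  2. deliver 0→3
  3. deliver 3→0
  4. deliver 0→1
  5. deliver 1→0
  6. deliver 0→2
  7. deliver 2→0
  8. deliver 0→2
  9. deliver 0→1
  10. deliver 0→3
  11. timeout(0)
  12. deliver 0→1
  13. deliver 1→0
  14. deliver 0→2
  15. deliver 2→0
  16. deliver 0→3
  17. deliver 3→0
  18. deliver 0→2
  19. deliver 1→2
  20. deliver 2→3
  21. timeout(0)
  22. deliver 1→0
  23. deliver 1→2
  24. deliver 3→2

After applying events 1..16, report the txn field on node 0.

2

[1] propose(0,'s') → N0(coor t1 [-])
[2] deliver 0→3 → N3(part t1 [-])
[3] deliver 3→0 → ∅
[4] deliver 0→1 → N1(part t1 [-])
[5] deliver 1→0 → ∅
[6] deliver 0→2 → N2(part t1 [-])
[7] deliver 2→0 → N0(coor t1 [s])
[8] deliver 0→2 → N2(part t1 [s])
[9] deliver 0→1 → N1(part t1 [s])
[10] deliver 0→3 → N3(part t1 [s])
[11] timeout(0) → N0(coor t2 [s])
[12] deliver 0→1 → N1(part t2 [s])
[13] deliver 1→0 → ∅
[14] deliver 0→2 → N2(part t2 [s])
[15] deliver 2→0 → ∅
[16] deliver 0→3 → N3(part t2 [s])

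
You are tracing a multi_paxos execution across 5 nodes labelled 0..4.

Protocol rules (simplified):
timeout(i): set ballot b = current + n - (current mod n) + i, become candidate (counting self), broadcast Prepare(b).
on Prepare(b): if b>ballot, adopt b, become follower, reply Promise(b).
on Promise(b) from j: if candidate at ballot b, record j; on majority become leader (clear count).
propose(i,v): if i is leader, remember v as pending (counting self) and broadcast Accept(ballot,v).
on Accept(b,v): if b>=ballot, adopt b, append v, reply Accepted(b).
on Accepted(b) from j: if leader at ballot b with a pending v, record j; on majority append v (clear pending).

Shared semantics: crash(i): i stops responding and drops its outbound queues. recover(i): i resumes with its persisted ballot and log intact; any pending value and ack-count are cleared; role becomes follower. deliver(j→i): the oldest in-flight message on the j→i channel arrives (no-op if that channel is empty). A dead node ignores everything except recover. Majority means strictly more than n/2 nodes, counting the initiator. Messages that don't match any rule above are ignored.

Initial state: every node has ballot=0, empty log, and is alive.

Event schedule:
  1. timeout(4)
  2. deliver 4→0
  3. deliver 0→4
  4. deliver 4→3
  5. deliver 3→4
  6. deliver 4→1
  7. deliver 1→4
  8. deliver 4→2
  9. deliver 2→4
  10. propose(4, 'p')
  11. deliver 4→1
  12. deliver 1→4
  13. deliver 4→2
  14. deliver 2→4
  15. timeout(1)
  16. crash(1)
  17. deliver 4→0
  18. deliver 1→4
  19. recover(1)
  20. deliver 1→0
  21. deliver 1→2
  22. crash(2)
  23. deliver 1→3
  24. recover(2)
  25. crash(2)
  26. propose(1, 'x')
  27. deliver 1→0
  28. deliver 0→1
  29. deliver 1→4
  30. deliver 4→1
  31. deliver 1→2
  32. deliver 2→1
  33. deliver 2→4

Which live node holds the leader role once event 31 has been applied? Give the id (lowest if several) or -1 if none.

e1 timeout(4): 4[cand,b=9,-]
e2 deliver 4→0: 0[foll,b=9,-]
e3 deliver 0→4: ·
e4 deliver 4→3: 3[foll,b=9,-]
e5 deliver 3→4: 4[lead,b=9,-]
e6 deliver 4→1: 1[foll,b=9,-]
e7 deliver 1→4: ·
e8 deliver 4→2: 2[foll,b=9,-]
e9 deliver 2→4: ·
e10 propose(4,'p'): ·
e11 deliver 4→1: 1[foll,b=9,p]
e12 deliver 1→4: ·
e13 deliver 4→2: 2[foll,b=9,p]
e14 deliver 2→4: 4[lead,b=9,p]
e15 timeout(1): 1[cand,b=11,p]
e16 crash(1): 1[✗cand,b=11,p]
e17 deliver 4→0: 0[foll,b=9,p]
e18 deliver 1→4: ·
e19 recover(1): 1[foll,b=11,p]
e20 deliver 1→0: ·
e21 deliver 1→2: ·
e22 crash(2): 2[✗foll,b=9,p]
e23 deliver 1→3: ·
e24 recover(2): 2[foll,b=9,p]
e25 crash(2): 2[✗foll,b=9,p]
e26 propose(1,'x'): ·
e27 deliver 1→0: ·
e28 deliver 0→1: ·
e29 deliver 1→4: ·
e30 deliver 4→1: ·
e31 deliver 1→2: ·

4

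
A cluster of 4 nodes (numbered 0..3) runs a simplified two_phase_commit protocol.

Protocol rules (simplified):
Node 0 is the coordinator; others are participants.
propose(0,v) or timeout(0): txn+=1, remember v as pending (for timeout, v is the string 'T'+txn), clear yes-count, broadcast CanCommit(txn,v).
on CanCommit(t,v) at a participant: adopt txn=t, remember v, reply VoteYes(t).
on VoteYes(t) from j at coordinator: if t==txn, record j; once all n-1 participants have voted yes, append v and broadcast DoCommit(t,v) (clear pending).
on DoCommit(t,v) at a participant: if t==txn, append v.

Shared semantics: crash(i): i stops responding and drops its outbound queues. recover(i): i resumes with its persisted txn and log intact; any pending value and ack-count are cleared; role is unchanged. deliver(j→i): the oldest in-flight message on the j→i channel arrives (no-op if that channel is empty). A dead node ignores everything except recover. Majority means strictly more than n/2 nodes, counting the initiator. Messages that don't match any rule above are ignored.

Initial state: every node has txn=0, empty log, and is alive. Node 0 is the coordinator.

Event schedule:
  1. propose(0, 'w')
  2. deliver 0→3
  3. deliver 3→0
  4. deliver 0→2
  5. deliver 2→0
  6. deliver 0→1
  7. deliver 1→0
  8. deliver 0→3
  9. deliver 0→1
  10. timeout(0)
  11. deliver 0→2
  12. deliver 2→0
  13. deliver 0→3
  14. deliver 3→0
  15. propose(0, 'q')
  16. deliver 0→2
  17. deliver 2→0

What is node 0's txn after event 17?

3

step 1 propose(0,'w'): 0={coor,t=1,log=-}
step 2 deliver 0→3: 3={part,t=1,log=-}
step 3 deliver 3→0: —
step 4 deliver 0→2: 2={part,t=1,log=-}
step 5 deliver 2→0: —
step 6 deliver 0→1: 1={part,t=1,log=-}
step 7 deliver 1→0: 0={coor,t=1,log=w}
step 8 deliver 0→3: 3={part,t=1,log=w}
step 9 deliver 0→1: 1={part,t=1,log=w}
step 10 timeout(0): 0={coor,t=2,log=w}
step 11 deliver 0→2: 2={part,t=1,log=w}
step 12 deliver 2→0: —
step 13 deliver 0→3: 3={part,t=2,log=w}
step 14 deliver 3→0: —
step 15 propose(0,'q'): 0={coor,t=3,log=w}
step 16 deliver 0→2: 2={part,t=2,log=w}
step 17 deliver 2→0: —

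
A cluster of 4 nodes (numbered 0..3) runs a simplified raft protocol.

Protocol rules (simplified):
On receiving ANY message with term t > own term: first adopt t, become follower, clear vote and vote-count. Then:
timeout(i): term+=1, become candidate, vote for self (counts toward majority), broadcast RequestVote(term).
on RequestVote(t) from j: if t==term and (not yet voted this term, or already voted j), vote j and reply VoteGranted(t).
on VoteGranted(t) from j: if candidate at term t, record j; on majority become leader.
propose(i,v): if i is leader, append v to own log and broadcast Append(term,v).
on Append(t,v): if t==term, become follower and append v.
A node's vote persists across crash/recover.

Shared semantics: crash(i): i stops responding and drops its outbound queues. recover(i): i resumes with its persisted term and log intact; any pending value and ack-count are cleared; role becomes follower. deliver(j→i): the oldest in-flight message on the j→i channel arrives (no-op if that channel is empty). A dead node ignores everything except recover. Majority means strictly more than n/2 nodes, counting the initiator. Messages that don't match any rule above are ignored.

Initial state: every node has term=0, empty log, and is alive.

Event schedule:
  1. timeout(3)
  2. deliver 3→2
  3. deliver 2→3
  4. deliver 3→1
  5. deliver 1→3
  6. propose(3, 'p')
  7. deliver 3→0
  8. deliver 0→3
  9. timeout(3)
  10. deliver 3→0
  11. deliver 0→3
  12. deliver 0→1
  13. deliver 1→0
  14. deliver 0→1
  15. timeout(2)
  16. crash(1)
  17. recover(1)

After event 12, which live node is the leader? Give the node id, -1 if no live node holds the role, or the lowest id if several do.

-1

1. timeout(3):  <3:cand t1 ->
2. deliver 3→2:  <2:foll t1 ->
3. deliver 2→3:  nop
4. deliver 3→1:  <1:foll t1 ->
5. deliver 1→3:  <3:lead t1 ->
6. propose(3,'p'):  <3:lead t1 p>
7. deliver 3→0:  <0:foll t1 ->
8. deliver 0→3:  nop
9. timeout(3):  <3:cand t2 p>
10. deliver 3→0:  <0:foll t1 p>
11. deliver 0→3:  nop
12. deliver 0→1:  nop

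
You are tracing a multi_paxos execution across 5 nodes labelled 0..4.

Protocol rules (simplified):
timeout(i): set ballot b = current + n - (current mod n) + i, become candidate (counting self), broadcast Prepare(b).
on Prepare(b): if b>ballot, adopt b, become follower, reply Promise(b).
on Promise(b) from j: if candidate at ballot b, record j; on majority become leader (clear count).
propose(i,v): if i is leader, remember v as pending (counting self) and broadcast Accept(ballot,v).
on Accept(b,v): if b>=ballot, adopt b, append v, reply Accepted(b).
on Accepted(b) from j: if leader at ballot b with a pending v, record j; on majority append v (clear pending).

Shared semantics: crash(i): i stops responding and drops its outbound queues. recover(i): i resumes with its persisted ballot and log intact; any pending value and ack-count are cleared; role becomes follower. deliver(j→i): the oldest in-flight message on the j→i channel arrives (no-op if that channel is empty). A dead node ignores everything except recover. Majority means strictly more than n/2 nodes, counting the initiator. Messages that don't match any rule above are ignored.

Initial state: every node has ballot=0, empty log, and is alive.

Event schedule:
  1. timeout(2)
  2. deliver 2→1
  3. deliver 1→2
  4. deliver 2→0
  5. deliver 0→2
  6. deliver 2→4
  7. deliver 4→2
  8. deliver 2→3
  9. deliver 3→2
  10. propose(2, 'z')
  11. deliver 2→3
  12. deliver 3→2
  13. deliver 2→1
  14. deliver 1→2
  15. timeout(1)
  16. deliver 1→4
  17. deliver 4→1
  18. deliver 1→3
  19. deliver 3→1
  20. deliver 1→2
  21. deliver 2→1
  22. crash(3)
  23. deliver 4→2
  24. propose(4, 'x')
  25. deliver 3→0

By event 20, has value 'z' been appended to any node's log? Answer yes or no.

yes

step 1 timeout(2): 2={cand,b=7,log=-}
step 2 deliver 2→1: 1={foll,b=7,log=-}
step 3 deliver 1→2: —
step 4 deliver 2→0: 0={foll,b=7,log=-}
step 5 deliver 0→2: 2={lead,b=7,log=-}
step 6 deliver 2→4: 4={foll,b=7,log=-}
step 7 deliver 4→2: —
step 8 deliver 2→3: 3={foll,b=7,log=-}
step 9 deliver 3→2: —
step 10 propose(2,'z'): —
step 11 deliver 2→3: 3={foll,b=7,log=z}
step 12 deliver 3→2: —
step 13 deliver 2→1: 1={foll,b=7,log=z}
step 14 deliver 1→2: 2={lead,b=7,log=z}
step 15 timeout(1): 1={cand,b=11,log=z}
step 16 deliver 1→4: 4={foll,b=11,log=-}
step 17 deliver 4→1: —
step 18 deliver 1→3: 3={foll,b=11,log=z}
step 19 deliver 3→1: 1={lead,b=11,log=z}
step 20 deliver 1→2: 2={foll,b=11,log=z}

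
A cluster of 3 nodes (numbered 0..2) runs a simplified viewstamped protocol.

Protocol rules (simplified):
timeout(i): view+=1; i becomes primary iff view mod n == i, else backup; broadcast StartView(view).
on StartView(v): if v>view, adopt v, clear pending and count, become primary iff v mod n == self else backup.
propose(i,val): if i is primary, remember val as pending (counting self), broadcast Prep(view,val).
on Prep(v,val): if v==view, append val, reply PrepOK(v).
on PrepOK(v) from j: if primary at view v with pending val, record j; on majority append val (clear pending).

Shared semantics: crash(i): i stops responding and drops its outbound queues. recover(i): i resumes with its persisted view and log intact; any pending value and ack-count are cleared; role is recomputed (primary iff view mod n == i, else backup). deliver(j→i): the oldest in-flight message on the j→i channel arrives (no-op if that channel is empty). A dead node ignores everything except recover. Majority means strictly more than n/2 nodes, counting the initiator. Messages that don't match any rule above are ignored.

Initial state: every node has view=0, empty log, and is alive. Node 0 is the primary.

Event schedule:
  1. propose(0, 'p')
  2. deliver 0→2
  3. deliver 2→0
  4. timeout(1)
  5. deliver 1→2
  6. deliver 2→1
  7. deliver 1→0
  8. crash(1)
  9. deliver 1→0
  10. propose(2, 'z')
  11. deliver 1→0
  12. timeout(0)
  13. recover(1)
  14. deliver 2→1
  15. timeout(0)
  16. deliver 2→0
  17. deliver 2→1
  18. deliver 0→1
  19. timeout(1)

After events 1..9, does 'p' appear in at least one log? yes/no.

1. propose(0,'p'):  nop
2. deliver 0→2:  <2:back v0 p>
3. deliver 2→0:  <0:prim v0 p>
4. timeout(1):  <1:prim v1 ->
5. deliver 1→2:  <2:back v1 p>
6. deliver 2→1:  nop
7. deliver 1→0:  <0:back v1 p>
8. crash(1):  <1:✗prim v1 ->
9. deliver 1→0:  nop

yes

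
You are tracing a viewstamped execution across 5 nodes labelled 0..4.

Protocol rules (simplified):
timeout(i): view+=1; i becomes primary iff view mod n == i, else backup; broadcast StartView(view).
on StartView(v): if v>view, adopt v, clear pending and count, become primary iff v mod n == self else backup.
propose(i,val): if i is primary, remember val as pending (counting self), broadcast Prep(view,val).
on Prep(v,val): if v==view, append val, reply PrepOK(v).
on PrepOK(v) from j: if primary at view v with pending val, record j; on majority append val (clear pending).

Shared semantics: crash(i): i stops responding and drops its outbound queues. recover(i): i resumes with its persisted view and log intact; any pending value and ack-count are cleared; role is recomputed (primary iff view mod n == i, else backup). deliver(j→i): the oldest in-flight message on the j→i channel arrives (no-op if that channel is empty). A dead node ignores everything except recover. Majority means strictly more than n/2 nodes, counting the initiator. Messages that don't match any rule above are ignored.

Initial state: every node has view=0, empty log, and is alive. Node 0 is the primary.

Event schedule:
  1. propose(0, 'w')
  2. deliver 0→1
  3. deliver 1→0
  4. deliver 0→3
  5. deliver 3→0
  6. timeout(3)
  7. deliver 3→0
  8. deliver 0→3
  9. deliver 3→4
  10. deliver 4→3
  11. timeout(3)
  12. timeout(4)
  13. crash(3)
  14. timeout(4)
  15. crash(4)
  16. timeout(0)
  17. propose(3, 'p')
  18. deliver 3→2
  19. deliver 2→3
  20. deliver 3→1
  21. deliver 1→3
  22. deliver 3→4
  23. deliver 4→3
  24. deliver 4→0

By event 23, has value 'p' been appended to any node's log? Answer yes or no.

no

after 1 — propose(0,'w'): ·
after 2 — deliver 0→1: n1:back/v0/[w]
after 3 — deliver 1→0: ·
after 4 — deliver 0→3: n3:back/v0/[w]
after 5 — deliver 3→0: n0:prim/v0/[w]
after 6 — timeout(3): n3:back/v1/[w]
after 7 — deliver 3→0: n0:back/v1/[w]
after 8 — deliver 0→3: ·
after 9 — deliver 3→4: n4:back/v1/[-]
after 10 — deliver 4→3: ·
after 11 — timeout(3): n3:back/v2/[w]
after 12 — timeout(4): n4:back/v2/[-]
after 13 — crash(3): n3:✗back/v2/[w]
after 14 — timeout(4): n4:back/v3/[-]
after 15 — crash(4): n4:✗back/v3/[-]
after 16 — timeout(0): n0:back/v2/[w]
after 17 — propose(3,'p'): ·
after 18 — deliver 3→2: ·
after 19 — deliver 2→3: ·
after 20 — deliver 3→1: ·
after 21 — deliver 1→3: ·
after 22 — deliver 3→4: ·
after 23 — deliver 4→3: ·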